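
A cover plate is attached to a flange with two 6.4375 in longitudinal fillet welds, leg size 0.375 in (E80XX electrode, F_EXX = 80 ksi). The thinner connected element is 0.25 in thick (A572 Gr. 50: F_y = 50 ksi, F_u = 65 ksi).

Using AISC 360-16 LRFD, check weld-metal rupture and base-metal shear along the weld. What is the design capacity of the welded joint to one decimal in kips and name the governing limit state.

94.1 kips (base-metal shear governs)

Weld metal: throat = 0.707×0.375 = 0.26513 in, L = 2×6.4375 = 12.875 in. φR_n = 0.75 × 0.6 × 80 × 0.26513 × 12.875 = 122.9 kips.
Base metal shear (0.25 in plate): yield φR_n = 1.0×0.6×50×0.25×12.875 = 96.6 kips; rupture φR_n = 0.75×0.6×65×0.25×12.875 = 94.1 kips; take 94.1 kips (rupture).
Governing: min(122.9, 94.1) = 94.1 kips → base-metal shear.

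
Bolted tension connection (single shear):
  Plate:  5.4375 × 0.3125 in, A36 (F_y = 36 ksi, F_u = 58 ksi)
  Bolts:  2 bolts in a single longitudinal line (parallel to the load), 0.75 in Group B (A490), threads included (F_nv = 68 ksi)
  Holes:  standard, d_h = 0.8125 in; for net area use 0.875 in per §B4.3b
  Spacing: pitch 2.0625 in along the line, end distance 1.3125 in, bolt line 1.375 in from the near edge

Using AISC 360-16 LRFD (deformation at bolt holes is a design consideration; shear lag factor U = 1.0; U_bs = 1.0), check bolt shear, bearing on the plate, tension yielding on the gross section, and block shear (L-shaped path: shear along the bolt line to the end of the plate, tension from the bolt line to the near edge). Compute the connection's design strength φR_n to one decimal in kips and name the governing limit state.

29.6 kips (block shear governs)

Bolt shear: A_b = π(0.75)²/4 = 0.44179 in². φR_n = 0.75 × 68 × 0.44179 × 2 × 1 = 45.1 kips.
Bearing (0.3125 in plate, F_u = 58 ksi): end bolts L_c = 1.3125 − 0.8125/2 = 0.90625, R_n = min(1.2×0.90625×0.3125×58, 2.4×0.75×0.3125×58) = 19.711 kips/bolt; interior L_c = 2.0625 − 0.8125 = 1.25, R_n = 27.188 kips/bolt. φR_n = 0.75 × (1×19.711 + 1×27.188) = 35.2 kips.
Tension yield (gross): A_g = 5.4375×0.3125 = 1.6992 in². φR_n = 0.90 × 36 × 1.6992 = 55.1 kips.
Block shear: shear path 1×[1.3125+1×2.0625] = 1×3.375 in, A_gv = 1.0547, A_nv = 1×(3.375 − 1.5×0.875)×0.3125 = 0.64453 in²; tension to near edge: (1.375 − 0.5×0.875)×0.3125 = 0.29297 in². R_n = min(0.6×58×0.64453, 0.6×36×1.0547) + 1.0×58×0.29297 = min(22.43, 22.782) + 16.992 = 39.422 kips. φR_n = 0.75 × 39.422 = 29.6 kips.
Governing: min(45.1, 35.2, 55.1, 29.6) = 29.6 kips → block shear.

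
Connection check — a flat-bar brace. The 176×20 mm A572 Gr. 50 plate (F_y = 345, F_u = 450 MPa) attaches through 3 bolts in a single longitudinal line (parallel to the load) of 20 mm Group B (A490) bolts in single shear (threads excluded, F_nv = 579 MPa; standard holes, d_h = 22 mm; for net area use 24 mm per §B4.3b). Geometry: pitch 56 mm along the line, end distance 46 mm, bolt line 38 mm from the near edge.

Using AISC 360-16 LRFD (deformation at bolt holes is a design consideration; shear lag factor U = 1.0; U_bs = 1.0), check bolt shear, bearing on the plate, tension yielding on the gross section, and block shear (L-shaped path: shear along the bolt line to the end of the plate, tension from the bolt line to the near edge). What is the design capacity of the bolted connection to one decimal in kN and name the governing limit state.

Bolt shear: A_b = π(20)²/4 = 314.16 mm². φR_n = 0.75 × 579 × 314.16 × 3 × 1 = 409.3 kN.
Bearing (20 mm plate, F_u = 450 MPa): end bolts L_c = 46 − 22/2 = 35, R_n = min(1.2×35×20×450, 2.4×20×20×450) = 378 kN/bolt; interior L_c = 56 − 22 = 34, R_n = 367.2 kN/bolt. φR_n = 0.75 × (1×378 + 2×367.2) = 834.3 kN.
Tension yield (gross): A_g = 176×20 = 3520 mm². φR_n = 0.90 × 345 × 3520 = 1093.0 kN.
Block shear: shear path 1×[46+2×56] = 1×158 mm, A_gv = 3160, A_nv = 1×(158 − 2.5×24)×20 = 1960 mm²; tension to near edge: (38 − 0.5×24)×20 = 520 mm². R_n = min(0.6×450×1960, 0.6×345×3160) + 1.0×450×520 = min(529.2, 654.12) + 234 = 763.2 kN. φR_n = 0.75 × 763.2 = 572.4 kN.
Governing: min(409.3, 834.3, 1093.0, 572.4) = 409.3 kN → bolt shear.

409.3 kN (bolt shear governs)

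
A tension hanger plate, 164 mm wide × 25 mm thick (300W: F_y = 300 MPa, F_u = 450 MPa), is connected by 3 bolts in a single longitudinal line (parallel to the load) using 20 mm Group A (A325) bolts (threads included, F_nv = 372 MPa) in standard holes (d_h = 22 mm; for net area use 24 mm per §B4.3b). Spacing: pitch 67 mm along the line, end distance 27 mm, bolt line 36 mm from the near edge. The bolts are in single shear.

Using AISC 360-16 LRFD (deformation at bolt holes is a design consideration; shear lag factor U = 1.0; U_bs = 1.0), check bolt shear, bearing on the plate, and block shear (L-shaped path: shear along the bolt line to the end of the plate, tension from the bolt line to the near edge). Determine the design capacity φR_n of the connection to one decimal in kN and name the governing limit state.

Bolt shear: A_b = π(20)²/4 = 314.16 mm². φR_n = 0.75 × 372 × 314.16 × 3 × 1 = 263.0 kN.
Bearing (25 mm plate, F_u = 450 MPa): end bolts L_c = 27 − 22/2 = 16, R_n = min(1.2×16×25×450, 2.4×20×25×450) = 216 kN/bolt; interior L_c = 67 − 22 = 45, R_n = 540 kN/bolt. φR_n = 0.75 × (1×216 + 2×540) = 972.0 kN.
Block shear: shear path 1×[27+2×67] = 1×161 mm, A_gv = 4025, A_nv = 1×(161 − 2.5×24)×25 = 2525 mm²; tension to near edge: (36 − 0.5×24)×25 = 600 mm². R_n = min(0.6×450×2525, 0.6×300×4025) + 1.0×450×600 = min(681.75, 724.5) + 270 = 951.75 kN. φR_n = 0.75 × 951.75 = 713.8 kN.
Governing: min(263.0, 972.0, 713.8) = 263.0 kN → bolt shear.

263.0 kN (bolt shear governs)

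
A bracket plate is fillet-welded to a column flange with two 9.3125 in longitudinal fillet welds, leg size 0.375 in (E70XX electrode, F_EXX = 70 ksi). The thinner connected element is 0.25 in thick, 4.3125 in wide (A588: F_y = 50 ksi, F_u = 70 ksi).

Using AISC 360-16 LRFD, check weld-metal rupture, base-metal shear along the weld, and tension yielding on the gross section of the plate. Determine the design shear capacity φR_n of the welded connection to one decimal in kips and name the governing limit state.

Weld metal: throat = 0.707×0.375 = 0.26513 in, L = 2×9.3125 = 18.625 in. φR_n = 0.75 × 0.6 × 70 × 0.26513 × 18.625 = 155.5 kips.
Base metal shear (0.25 in plate): yield φR_n = 1.0×0.6×50×0.25×18.625 = 139.7 kips; rupture φR_n = 0.75×0.6×70×0.25×18.625 = 146.7 kips; take 139.7 kips (yield).
Tension yield (gross): A_g = 4.3125×0.25 = 1.0781 in². φR_n = 0.90 × 50 × 1.0781 = 48.5 kips.
Governing: min(155.5, 139.7, 48.5) = 48.5 kips → gross-section yield.

48.5 kips (gross-section yield governs)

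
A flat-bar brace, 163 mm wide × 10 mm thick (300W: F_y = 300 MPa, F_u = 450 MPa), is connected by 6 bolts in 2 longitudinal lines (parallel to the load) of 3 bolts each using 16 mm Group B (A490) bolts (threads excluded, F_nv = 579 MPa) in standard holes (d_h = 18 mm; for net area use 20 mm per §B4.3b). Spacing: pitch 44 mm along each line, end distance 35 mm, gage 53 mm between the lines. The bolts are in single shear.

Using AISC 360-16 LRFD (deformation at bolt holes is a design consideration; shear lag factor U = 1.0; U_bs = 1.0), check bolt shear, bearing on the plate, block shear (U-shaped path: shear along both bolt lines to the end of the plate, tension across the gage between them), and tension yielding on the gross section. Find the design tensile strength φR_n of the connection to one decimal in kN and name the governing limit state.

Bolt shear: A_b = π(16)²/4 = 201.06 mm². φR_n = 0.75 × 579 × 201.06 × 6 × 1 = 523.9 kN.
Bearing (10 mm plate, F_u = 450 MPa): end bolts L_c = 35 − 18/2 = 26, R_n = min(1.2×26×10×450, 2.4×16×10×450) = 140.4 kN/bolt; interior L_c = 44 − 18 = 26, R_n = 140.4 kN/bolt. φR_n = 0.75 × (2×140.4 + 4×140.4) = 631.8 kN.
Block shear: shear path 2×[35+2×44] = 2×123 mm, A_gv = 2460, A_nv = 2×(123 − 2.5×20)×10 = 1460 mm²; tension across gage: (53 − 1×20)×10 = 330 mm². R_n = min(0.6×450×1460, 0.6×300×2460) + 1.0×450×330 = min(394.2, 442.8) + 148.5 = 542.7 kN. φR_n = 0.75 × 542.7 = 407.0 kN.
Tension yield (gross): A_g = 163×10 = 1630 mm². φR_n = 0.90 × 300 × 1630 = 440.1 kN.
Governing: min(523.9, 631.8, 407.0, 440.1) = 407.0 kN → block shear.

407.0 kN (block shear governs)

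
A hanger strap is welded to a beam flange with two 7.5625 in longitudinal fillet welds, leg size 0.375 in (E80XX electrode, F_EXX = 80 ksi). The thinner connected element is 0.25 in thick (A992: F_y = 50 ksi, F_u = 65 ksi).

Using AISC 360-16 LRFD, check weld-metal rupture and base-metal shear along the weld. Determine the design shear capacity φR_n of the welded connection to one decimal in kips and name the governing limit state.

110.6 kips (base-metal shear governs)

Weld metal: throat = 0.707×0.375 = 0.26513 in, L = 2×7.5625 = 15.125 in. φR_n = 0.75 × 0.6 × 80 × 0.26513 × 15.125 = 144.4 kips.
Base metal shear (0.25 in plate): yield φR_n = 1.0×0.6×50×0.25×15.125 = 113.4 kips; rupture φR_n = 0.75×0.6×65×0.25×15.125 = 110.6 kips; take 110.6 kips (rupture).
Governing: min(144.4, 110.6) = 110.6 kips → base-metal shear.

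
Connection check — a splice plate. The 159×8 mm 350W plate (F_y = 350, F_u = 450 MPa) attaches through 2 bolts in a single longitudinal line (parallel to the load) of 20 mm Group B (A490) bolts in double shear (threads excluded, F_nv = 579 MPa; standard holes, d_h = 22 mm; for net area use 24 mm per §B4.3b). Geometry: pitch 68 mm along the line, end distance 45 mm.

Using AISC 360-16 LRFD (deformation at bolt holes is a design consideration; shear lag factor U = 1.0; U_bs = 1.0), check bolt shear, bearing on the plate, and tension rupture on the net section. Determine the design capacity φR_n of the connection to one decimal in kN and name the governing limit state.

239.8 kN (bearing governs)

Bolt shear: A_b = π(20)²/4 = 314.16 mm². φR_n = 0.75 × 579 × 314.16 × 2 × 2 = 545.7 kN.
Bearing (8 mm plate, F_u = 450 MPa): end bolts L_c = 45 − 22/2 = 34, R_n = min(1.2×34×8×450, 2.4×20×8×450) = 146.88 kN/bolt; interior L_c = 68 − 22 = 46, R_n = 172.8 kN/bolt. φR_n = 0.75 × (1×146.88 + 1×172.8) = 239.8 kN.
Tension rupture (net): A_n = (159 − 1×24)×8 = 1080 mm² (U = 1.0, A_e = A_n). φR_n = 0.75 × 450 × 1080 = 364.5 kN.
Governing: min(545.7, 239.8, 364.5) = 239.8 kN → bearing.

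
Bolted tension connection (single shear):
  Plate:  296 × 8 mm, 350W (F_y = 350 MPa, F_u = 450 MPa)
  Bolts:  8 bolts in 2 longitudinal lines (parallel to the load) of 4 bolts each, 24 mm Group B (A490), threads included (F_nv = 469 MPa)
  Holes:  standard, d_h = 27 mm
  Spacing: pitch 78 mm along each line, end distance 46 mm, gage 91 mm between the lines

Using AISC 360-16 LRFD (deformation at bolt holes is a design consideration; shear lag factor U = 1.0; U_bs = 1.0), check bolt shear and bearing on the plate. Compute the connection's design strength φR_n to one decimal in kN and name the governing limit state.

1143.7 kN (bearing governs)

Bolt shear: A_b = π(24)²/4 = 452.39 mm². φR_n = 0.75 × 469 × 452.39 × 8 × 1 = 1273.0 kN.
Bearing (8 mm plate, F_u = 450 MPa): end bolts L_c = 46 − 27/2 = 32.5, R_n = min(1.2×32.5×8×450, 2.4×24×8×450) = 140.4 kN/bolt; interior L_c = 78 − 27 = 51, R_n = 207.36 kN/bolt. φR_n = 0.75 × (2×140.4 + 6×207.36) = 1143.7 kN.
Governing: min(1273.0, 1143.7) = 1143.7 kN → bearing.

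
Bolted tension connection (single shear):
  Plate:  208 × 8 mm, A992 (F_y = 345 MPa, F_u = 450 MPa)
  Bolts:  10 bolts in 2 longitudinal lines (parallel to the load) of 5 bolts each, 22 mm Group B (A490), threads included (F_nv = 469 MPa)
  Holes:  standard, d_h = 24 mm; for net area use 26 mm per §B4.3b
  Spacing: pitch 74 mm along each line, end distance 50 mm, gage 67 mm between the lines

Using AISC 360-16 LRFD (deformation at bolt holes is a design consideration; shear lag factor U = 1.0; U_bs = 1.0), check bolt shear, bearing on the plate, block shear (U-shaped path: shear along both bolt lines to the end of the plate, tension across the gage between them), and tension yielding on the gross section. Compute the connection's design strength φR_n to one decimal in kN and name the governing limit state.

Bolt shear: A_b = π(22)²/4 = 380.13 mm². φR_n = 0.75 × 469 × 380.13 × 10 × 1 = 1337.1 kN.
Bearing (8 mm plate, F_u = 450 MPa): end bolts L_c = 50 − 24/2 = 38, R_n = min(1.2×38×8×450, 2.4×22×8×450) = 164.16 kN/bolt; interior L_c = 74 − 24 = 50, R_n = 190.08 kN/bolt. φR_n = 0.75 × (2×164.16 + 8×190.08) = 1386.7 kN.
Block shear: shear path 2×[50+4×74] = 2×346 mm, A_gv = 5536, A_nv = 2×(346 − 4.5×26)×8 = 3664 mm²; tension across gage: (67 − 1×26)×8 = 328 mm². R_n = min(0.6×450×3664, 0.6×345×5536) + 1.0×450×328 = min(989.28, 1146) + 147.6 = 1136.9 kN. φR_n = 0.75 × 1136.9 = 852.7 kN.
Tension yield (gross): A_g = 208×8 = 1664 mm². φR_n = 0.90 × 345 × 1664 = 516.7 kN.
Governing: min(1337.1, 1386.7, 852.7, 516.7) = 516.7 kN → gross-section yield.

516.7 kN (gross-section yield governs)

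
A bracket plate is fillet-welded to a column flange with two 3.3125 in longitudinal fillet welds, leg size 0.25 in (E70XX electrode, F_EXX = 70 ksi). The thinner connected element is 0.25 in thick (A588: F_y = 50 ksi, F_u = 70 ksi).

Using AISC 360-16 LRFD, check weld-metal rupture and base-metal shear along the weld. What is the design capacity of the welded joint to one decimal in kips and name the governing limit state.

Weld metal: throat = 0.707×0.25 = 0.17675 in, L = 2×3.3125 = 6.625 in. φR_n = 0.75 × 0.6 × 70 × 0.17675 × 6.625 = 36.9 kips.
Base metal shear (0.25 in plate): yield φR_n = 1.0×0.6×50×0.25×6.625 = 49.7 kips; rupture φR_n = 0.75×0.6×70×0.25×6.625 = 52.2 kips; take 49.7 kips (yield).
Governing: min(36.9, 49.7) = 36.9 kips → weld metal.

36.9 kips (weld metal governs)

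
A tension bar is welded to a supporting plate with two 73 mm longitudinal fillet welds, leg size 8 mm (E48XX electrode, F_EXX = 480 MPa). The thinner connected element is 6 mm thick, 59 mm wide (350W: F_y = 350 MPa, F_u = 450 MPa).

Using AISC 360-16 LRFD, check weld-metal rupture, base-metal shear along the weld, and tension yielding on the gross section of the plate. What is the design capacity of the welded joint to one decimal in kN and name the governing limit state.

111.5 kN (gross-section yield governs)

Weld metal: throat = 0.707×8 = 5.656 mm, L = 2×73 = 146 mm. φR_n = 0.75 × 0.6 × 480 × 5.656 × 146 = 178.4 kN.
Base metal shear (6 mm plate): yield φR_n = 1.0×0.6×350×6×146 = 184.0 kN; rupture φR_n = 0.75×0.6×450×6×146 = 177.4 kN; take 177.4 kN (rupture).
Tension yield (gross): A_g = 59×6 = 354 mm². φR_n = 0.90 × 350 × 354 = 111.5 kN.
Governing: min(178.4, 177.4, 111.5) = 111.5 kN → gross-section yield.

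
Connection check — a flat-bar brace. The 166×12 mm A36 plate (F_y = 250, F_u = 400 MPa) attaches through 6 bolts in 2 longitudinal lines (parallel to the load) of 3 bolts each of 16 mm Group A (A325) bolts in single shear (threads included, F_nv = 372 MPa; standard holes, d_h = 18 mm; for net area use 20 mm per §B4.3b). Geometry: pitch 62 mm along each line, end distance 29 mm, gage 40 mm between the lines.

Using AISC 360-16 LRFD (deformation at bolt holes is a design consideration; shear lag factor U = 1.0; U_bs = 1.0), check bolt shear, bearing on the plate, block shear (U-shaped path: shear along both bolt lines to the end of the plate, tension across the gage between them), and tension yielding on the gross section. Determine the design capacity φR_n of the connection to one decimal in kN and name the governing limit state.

336.6 kN (bolt shear governs)

Bolt shear: A_b = π(16)²/4 = 201.06 mm². φR_n = 0.75 × 372 × 201.06 × 6 × 1 = 336.6 kN.
Bearing (12 mm plate, F_u = 400 MPa): end bolts L_c = 29 − 18/2 = 20, R_n = min(1.2×20×12×400, 2.4×16×12×400) = 115.2 kN/bolt; interior L_c = 62 − 18 = 44, R_n = 184.32 kN/bolt. φR_n = 0.75 × (2×115.2 + 4×184.32) = 725.8 kN.
Block shear: shear path 2×[29+2×62] = 2×153 mm, A_gv = 3672, A_nv = 2×(153 − 2.5×20)×12 = 2472 mm²; tension across gage: (40 − 1×20)×12 = 240 mm². R_n = min(0.6×400×2472, 0.6×250×3672) + 1.0×400×240 = min(593.28, 550.8) + 96 = 646.8 kN. φR_n = 0.75 × 646.8 = 485.1 kN.
Tension yield (gross): A_g = 166×12 = 1992 mm². φR_n = 0.90 × 250 × 1992 = 448.2 kN.
Governing: min(336.6, 725.8, 485.1, 448.2) = 336.6 kN → bolt shear.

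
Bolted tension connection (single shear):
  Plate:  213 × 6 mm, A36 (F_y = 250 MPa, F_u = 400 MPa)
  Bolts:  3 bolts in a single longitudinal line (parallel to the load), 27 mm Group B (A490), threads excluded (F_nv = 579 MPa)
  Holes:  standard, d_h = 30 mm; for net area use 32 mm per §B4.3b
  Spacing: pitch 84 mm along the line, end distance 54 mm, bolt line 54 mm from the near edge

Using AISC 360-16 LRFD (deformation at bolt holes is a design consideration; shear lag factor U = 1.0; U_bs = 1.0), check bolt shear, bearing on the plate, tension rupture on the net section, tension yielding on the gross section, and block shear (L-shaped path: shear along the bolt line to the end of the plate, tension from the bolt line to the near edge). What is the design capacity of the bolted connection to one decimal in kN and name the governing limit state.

218.3 kN (block shear governs)

Bolt shear: A_b = π(27)²/4 = 572.56 mm². φR_n = 0.75 × 579 × 572.56 × 3 × 1 = 745.9 kN.
Bearing (6 mm plate, F_u = 400 MPa): end bolts L_c = 54 − 30/2 = 39, R_n = min(1.2×39×6×400, 2.4×27×6×400) = 112.32 kN/bolt; interior L_c = 84 − 30 = 54, R_n = 155.52 kN/bolt. φR_n = 0.75 × (1×112.32 + 2×155.52) = 317.5 kN.
Tension rupture (net): A_n = (213 − 1×32)×6 = 1086 mm² (U = 1.0, A_e = A_n). φR_n = 0.75 × 400 × 1086 = 325.8 kN.
Tension yield (gross): A_g = 213×6 = 1278 mm². φR_n = 0.90 × 250 × 1278 = 287.6 kN.
Block shear: shear path 1×[54+2×84] = 1×222 mm, A_gv = 1332, A_nv = 1×(222 − 2.5×32)×6 = 852 mm²; tension to near edge: (54 − 0.5×32)×6 = 228 mm². R_n = min(0.6×400×852, 0.6×250×1332) + 1.0×400×228 = min(204.48, 199.8) + 91.2 = 291 kN. φR_n = 0.75 × 291 = 218.3 kN.
Governing: min(745.9, 317.5, 325.8, 287.6, 218.3) = 218.3 kN → block shear.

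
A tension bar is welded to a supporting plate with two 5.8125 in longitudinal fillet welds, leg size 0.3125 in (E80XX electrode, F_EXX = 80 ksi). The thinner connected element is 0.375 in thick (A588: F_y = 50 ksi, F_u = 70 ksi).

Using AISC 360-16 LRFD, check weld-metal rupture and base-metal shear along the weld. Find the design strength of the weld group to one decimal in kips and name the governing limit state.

Weld metal: throat = 0.707×0.3125 = 0.22094 in, L = 2×5.8125 = 11.625 in. φR_n = 0.75 × 0.6 × 80 × 0.22094 × 11.625 = 92.5 kips.
Base metal shear (0.375 in plate): yield φR_n = 1.0×0.6×50×0.375×11.625 = 130.8 kips; rupture φR_n = 0.75×0.6×70×0.375×11.625 = 137.3 kips; take 130.8 kips (yield).
Governing: min(92.5, 130.8) = 92.5 kips → weld metal.

92.5 kips (weld metal governs)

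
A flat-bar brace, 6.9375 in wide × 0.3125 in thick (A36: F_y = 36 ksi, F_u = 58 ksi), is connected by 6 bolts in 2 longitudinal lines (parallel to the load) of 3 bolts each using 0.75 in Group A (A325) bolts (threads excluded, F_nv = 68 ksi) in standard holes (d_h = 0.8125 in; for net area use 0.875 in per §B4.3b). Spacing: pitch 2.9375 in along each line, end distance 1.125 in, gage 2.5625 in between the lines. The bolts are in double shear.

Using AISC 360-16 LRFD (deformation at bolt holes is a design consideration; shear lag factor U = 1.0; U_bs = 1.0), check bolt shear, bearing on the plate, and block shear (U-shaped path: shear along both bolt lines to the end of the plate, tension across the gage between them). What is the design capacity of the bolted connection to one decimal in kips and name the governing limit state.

Bolt shear: A_b = π(0.75)²/4 = 0.44179 in². φR_n = 0.75 × 68 × 0.44179 × 6 × 2 = 270.4 kips.
Bearing (0.3125 in plate, F_u = 58 ksi): end bolts L_c = 1.125 − 0.8125/2 = 0.71875, R_n = min(1.2×0.71875×0.3125×58, 2.4×0.75×0.3125×58) = 15.633 kips/bolt; interior L_c = 2.9375 − 0.8125 = 2.125, R_n = 32.625 kips/bolt. φR_n = 0.75 × (2×15.633 + 4×32.625) = 121.3 kips.
Block shear: shear path 2×[1.125+2×2.9375] = 2×7 in, A_gv = 4.375, A_nv = 2×(7 − 2.5×0.875)×0.3125 = 3.0078 in²; tension across gage: (2.5625 − 1×0.875)×0.3125 = 0.52734 in². R_n = min(0.6×58×3.0078, 0.6×36×4.375) + 1.0×58×0.52734 = min(104.67, 94.5) + 30.586 = 125.09 kips. φR_n = 0.75 × 125.09 = 93.8 kips.
Governing: min(270.4, 121.3, 93.8) = 93.8 kips → block shear.

93.8 kips (block shear governs)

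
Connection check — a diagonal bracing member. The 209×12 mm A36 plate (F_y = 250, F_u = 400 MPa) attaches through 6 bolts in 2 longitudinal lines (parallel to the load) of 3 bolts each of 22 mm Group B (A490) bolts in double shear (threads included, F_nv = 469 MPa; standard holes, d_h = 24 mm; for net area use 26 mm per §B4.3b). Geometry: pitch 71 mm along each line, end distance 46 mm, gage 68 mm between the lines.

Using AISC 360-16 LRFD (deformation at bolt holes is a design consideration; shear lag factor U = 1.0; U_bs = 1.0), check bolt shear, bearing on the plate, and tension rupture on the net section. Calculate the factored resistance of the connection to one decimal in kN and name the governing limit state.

565.2 kN (net-section rupture governs)

Bolt shear: A_b = π(22)²/4 = 380.13 mm². φR_n = 0.75 × 469 × 380.13 × 6 × 2 = 1604.5 kN.
Bearing (12 mm plate, F_u = 400 MPa): end bolts L_c = 46 − 24/2 = 34, R_n = min(1.2×34×12×400, 2.4×22×12×400) = 195.84 kN/bolt; interior L_c = 71 − 24 = 47, R_n = 253.44 kN/bolt. φR_n = 0.75 × (2×195.84 + 4×253.44) = 1054.1 kN.
Tension rupture (net): A_n = (209 − 2×26)×12 = 1884 mm² (U = 1.0, A_e = A_n). φR_n = 0.75 × 400 × 1884 = 565.2 kN.
Governing: min(1604.5, 1054.1, 565.2) = 565.2 kN → net-section rupture.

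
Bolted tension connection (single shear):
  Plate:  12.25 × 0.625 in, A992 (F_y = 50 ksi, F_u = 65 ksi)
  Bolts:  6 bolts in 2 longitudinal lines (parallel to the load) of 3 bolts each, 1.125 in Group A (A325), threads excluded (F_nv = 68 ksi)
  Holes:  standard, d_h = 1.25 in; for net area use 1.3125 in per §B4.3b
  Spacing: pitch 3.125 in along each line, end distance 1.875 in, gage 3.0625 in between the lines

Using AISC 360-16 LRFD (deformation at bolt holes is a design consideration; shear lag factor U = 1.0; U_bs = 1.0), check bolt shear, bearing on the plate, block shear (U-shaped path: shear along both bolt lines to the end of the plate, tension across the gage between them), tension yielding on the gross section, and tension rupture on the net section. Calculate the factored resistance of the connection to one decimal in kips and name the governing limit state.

Bolt shear: A_b = π(1.125)²/4 = 0.99402 in². φR_n = 0.75 × 68 × 0.99402 × 6 × 1 = 304.2 kips.
Bearing (0.625 in plate, F_u = 65 ksi): end bolts L_c = 1.875 − 1.25/2 = 1.25, R_n = min(1.2×1.25×0.625×65, 2.4×1.125×0.625×65) = 60.938 kips/bolt; interior L_c = 3.125 − 1.25 = 1.875, R_n = 91.406 kips/bolt. φR_n = 0.75 × (2×60.938 + 4×91.406) = 365.6 kips.
Block shear: shear path 2×[1.875+2×3.125] = 2×8.125 in, A_gv = 10.156, A_nv = 2×(8.125 − 2.5×1.3125)×0.625 = 6.0547 in²; tension across gage: (3.0625 − 1×1.3125)×0.625 = 1.0938 in². R_n = min(0.6×65×6.0547, 0.6×50×10.156) + 1.0×65×1.0938 = min(236.13, 304.68) + 71.097 = 307.23 kips. φR_n = 0.75 × 307.23 = 230.4 kips.
Tension yield (gross): A_g = 12.25×0.625 = 7.6563 in². φR_n = 0.90 × 50 × 7.6563 = 344.5 kips.
Tension rupture (net): A_n = (12.25 − 2×1.3125)×0.625 = 6.0156 in² (U = 1.0, A_e = A_n). φR_n = 0.75 × 65 × 6.0156 = 293.3 kips.
Governing: min(304.2, 365.6, 230.4, 344.5, 293.3) = 230.4 kips → block shear.

230.4 kips (block shear governs)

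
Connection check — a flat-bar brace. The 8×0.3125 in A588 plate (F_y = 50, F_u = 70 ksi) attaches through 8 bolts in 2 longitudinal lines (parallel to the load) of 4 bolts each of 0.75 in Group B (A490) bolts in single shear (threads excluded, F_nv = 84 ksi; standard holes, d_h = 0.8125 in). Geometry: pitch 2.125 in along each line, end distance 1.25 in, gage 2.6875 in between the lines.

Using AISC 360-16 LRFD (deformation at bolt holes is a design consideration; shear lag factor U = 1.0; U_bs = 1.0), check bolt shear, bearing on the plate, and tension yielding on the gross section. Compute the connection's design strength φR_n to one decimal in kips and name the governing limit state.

Bolt shear: A_b = π(0.75)²/4 = 0.44179 in². φR_n = 0.75 × 84 × 0.44179 × 8 × 1 = 222.7 kips.
Bearing (0.3125 in plate, F_u = 70 ksi): end bolts L_c = 1.25 − 0.8125/2 = 0.84375, R_n = min(1.2×0.84375×0.3125×70, 2.4×0.75×0.3125×70) = 22.148 kips/bolt; interior L_c = 2.125 − 0.8125 = 1.3125, R_n = 34.453 kips/bolt. φR_n = 0.75 × (2×22.148 + 6×34.453) = 188.3 kips.
Tension yield (gross): A_g = 8×0.3125 = 2.5 in². φR_n = 0.90 × 50 × 2.5 = 112.5 kips.
Governing: min(222.7, 188.3, 112.5) = 112.5 kips → gross-section yield.

112.5 kips (gross-section yield governs)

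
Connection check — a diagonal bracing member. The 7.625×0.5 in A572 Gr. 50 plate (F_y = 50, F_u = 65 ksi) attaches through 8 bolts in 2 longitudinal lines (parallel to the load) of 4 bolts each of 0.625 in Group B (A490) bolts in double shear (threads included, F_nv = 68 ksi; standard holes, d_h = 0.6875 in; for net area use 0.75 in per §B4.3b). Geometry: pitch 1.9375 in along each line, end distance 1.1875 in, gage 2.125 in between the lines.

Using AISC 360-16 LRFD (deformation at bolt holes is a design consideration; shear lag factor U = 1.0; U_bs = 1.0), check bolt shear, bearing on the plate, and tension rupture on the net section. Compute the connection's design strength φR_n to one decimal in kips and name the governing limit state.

149.3 kips (net-section rupture governs)

Bolt shear: A_b = π(0.625)²/4 = 0.3068 in². φR_n = 0.75 × 68 × 0.3068 × 8 × 2 = 250.3 kips.
Bearing (0.5 in plate, F_u = 65 ksi): end bolts L_c = 1.1875 − 0.6875/2 = 0.84375, R_n = min(1.2×0.84375×0.5×65, 2.4×0.625×0.5×65) = 32.906 kips/bolt; interior L_c = 1.9375 − 0.6875 = 1.25, R_n = 48.75 kips/bolt. φR_n = 0.75 × (2×32.906 + 6×48.75) = 268.7 kips.
Tension rupture (net): A_n = (7.625 − 2×0.75)×0.5 = 3.0625 in² (U = 1.0, A_e = A_n). φR_n = 0.75 × 65 × 3.0625 = 149.3 kips.
Governing: min(250.3, 268.7, 149.3) = 149.3 kips → net-section rupture.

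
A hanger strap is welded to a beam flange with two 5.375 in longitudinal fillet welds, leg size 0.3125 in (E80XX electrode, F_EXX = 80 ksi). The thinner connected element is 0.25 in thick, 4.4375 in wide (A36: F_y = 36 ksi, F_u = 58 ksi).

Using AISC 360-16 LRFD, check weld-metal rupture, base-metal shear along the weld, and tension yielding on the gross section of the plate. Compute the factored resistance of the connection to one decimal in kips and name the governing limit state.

35.9 kips (gross-section yield governs)

Weld metal: throat = 0.707×0.3125 = 0.22094 in, L = 2×5.375 = 10.75 in. φR_n = 0.75 × 0.6 × 80 × 0.22094 × 10.75 = 85.5 kips.
Base metal shear (0.25 in plate): yield φR_n = 1.0×0.6×36×0.25×10.75 = 58.1 kips; rupture φR_n = 0.75×0.6×58×0.25×10.75 = 70.1 kips; take 58.1 kips (yield).
Tension yield (gross): A_g = 4.4375×0.25 = 1.1094 in². φR_n = 0.90 × 36 × 1.1094 = 35.9 kips.
Governing: min(85.5, 58.1, 35.9) = 35.9 kips → gross-section yield.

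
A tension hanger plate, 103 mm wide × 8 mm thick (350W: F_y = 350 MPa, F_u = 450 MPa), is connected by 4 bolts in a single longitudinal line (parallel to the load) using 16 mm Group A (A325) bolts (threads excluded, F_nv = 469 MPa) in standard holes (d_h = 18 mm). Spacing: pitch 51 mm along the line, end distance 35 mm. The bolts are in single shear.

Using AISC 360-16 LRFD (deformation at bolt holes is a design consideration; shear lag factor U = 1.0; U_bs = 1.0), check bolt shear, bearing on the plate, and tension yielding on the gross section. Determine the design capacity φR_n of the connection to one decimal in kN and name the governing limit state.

Bolt shear: A_b = π(16)²/4 = 201.06 mm². φR_n = 0.75 × 469 × 201.06 × 4 × 1 = 282.9 kN.
Bearing (8 mm plate, F_u = 450 MPa): end bolts L_c = 35 − 18/2 = 26, R_n = min(1.2×26×8×450, 2.4×16×8×450) = 112.32 kN/bolt; interior L_c = 51 − 18 = 33, R_n = 138.24 kN/bolt. φR_n = 0.75 × (1×112.32 + 3×138.24) = 395.3 kN.
Tension yield (gross): A_g = 103×8 = 824 mm². φR_n = 0.90 × 350 × 824 = 259.6 kN.
Governing: min(282.9, 395.3, 259.6) = 259.6 kN → gross-section yield.

259.6 kN (gross-section yield governs)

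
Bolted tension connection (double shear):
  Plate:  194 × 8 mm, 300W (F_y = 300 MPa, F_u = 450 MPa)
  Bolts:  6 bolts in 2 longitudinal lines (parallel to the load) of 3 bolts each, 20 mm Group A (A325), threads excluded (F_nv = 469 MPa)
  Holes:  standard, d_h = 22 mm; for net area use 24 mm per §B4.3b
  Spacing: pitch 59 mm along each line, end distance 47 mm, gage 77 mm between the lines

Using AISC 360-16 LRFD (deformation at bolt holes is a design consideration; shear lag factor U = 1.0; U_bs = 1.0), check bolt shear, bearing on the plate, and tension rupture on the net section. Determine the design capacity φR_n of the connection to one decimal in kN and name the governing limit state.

394.2 kN (net-section rupture governs)

Bolt shear: A_b = π(20)²/4 = 314.16 mm². φR_n = 0.75 × 469 × 314.16 × 6 × 2 = 1326.1 kN.
Bearing (8 mm plate, F_u = 450 MPa): end bolts L_c = 47 − 22/2 = 36, R_n = min(1.2×36×8×450, 2.4×20×8×450) = 155.52 kN/bolt; interior L_c = 59 − 22 = 37, R_n = 159.84 kN/bolt. φR_n = 0.75 × (2×155.52 + 4×159.84) = 712.8 kN.
Tension rupture (net): A_n = (194 − 2×24)×8 = 1168 mm² (U = 1.0, A_e = A_n). φR_n = 0.75 × 450 × 1168 = 394.2 kN.
Governing: min(1326.1, 712.8, 394.2) = 394.2 kN → net-section rupture.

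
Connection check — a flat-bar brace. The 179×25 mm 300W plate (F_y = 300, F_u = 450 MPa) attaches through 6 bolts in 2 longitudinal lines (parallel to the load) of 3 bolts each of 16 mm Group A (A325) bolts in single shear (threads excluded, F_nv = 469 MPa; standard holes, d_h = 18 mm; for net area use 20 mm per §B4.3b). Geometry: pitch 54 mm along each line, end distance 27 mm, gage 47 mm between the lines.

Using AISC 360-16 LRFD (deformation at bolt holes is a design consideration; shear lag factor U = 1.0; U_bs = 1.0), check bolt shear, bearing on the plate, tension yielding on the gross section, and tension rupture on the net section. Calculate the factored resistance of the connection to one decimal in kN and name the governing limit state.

Bolt shear: A_b = π(16)²/4 = 201.06 mm². φR_n = 0.75 × 469 × 201.06 × 6 × 1 = 424.3 kN.
Bearing (25 mm plate, F_u = 450 MPa): end bolts L_c = 27 − 18/2 = 18, R_n = min(1.2×18×25×450, 2.4×16×25×450) = 243 kN/bolt; interior L_c = 54 − 18 = 36, R_n = 432 kN/bolt. φR_n = 0.75 × (2×243 + 4×432) = 1660.5 kN.
Tension yield (gross): A_g = 179×25 = 4475 mm². φR_n = 0.90 × 300 × 4475 = 1208.3 kN.
Tension rupture (net): A_n = (179 − 2×20)×25 = 3475 mm² (U = 1.0, A_e = A_n). φR_n = 0.75 × 450 × 3475 = 1172.8 kN.
Governing: min(424.3, 1660.5, 1208.3, 1172.8) = 424.3 kN → bolt shear.

424.3 kN (bolt shear governs)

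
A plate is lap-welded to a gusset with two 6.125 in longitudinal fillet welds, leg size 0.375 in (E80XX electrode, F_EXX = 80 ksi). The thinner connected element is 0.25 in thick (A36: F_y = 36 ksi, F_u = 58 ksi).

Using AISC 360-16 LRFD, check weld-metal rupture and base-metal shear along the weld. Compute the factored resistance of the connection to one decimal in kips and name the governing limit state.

Weld metal: throat = 0.707×0.375 = 0.26513 in, L = 2×6.125 = 12.25 in. φR_n = 0.75 × 0.6 × 80 × 0.26513 × 12.25 = 116.9 kips.
Base metal shear (0.25 in plate): yield φR_n = 1.0×0.6×36×0.25×12.25 = 66.2 kips; rupture φR_n = 0.75×0.6×58×0.25×12.25 = 79.9 kips; take 66.2 kips (yield).
Governing: min(116.9, 66.2) = 66.2 kips → base-metal shear.

66.2 kips (base-metal shear governs)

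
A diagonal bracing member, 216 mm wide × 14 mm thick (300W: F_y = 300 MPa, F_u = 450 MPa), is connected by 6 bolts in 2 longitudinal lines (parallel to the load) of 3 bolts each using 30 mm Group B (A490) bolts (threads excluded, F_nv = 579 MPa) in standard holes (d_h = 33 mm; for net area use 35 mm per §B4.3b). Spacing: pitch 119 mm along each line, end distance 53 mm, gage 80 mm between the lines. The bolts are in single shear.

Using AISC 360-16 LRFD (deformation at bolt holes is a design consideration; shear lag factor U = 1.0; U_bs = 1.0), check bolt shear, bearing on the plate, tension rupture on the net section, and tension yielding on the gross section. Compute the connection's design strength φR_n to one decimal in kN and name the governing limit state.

Bolt shear: A_b = π(30)²/4 = 706.86 mm². φR_n = 0.75 × 579 × 706.86 × 6 × 1 = 1841.7 kN.
Bearing (14 mm plate, F_u = 450 MPa): end bolts L_c = 53 − 33/2 = 36.5, R_n = min(1.2×36.5×14×450, 2.4×30×14×450) = 275.94 kN/bolt; interior L_c = 119 − 33 = 86, R_n = 453.6 kN/bolt. φR_n = 0.75 × (2×275.94 + 4×453.6) = 1774.7 kN.
Tension rupture (net): A_n = (216 − 2×35)×14 = 2044 mm² (U = 1.0, A_e = A_n). φR_n = 0.75 × 450 × 2044 = 689.9 kN.
Tension yield (gross): A_g = 216×14 = 3024 mm². φR_n = 0.90 × 300 × 3024 = 816.5 kN.
Governing: min(1841.7, 1774.7, 689.9, 816.5) = 689.9 kN → net-section rupture.

689.9 kN (net-section rupture governs)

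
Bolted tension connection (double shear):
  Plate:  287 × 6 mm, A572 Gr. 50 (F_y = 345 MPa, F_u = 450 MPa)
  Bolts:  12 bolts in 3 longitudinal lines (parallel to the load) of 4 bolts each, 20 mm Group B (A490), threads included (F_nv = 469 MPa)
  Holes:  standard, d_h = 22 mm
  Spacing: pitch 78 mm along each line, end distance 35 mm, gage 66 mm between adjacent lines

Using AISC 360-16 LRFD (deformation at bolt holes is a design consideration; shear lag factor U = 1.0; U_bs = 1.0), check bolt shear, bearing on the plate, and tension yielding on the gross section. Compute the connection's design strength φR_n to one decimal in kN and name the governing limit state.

534.7 kN (gross-section yield governs)

Bolt shear: A_b = π(20)²/4 = 314.16 mm². φR_n = 0.75 × 469 × 314.16 × 12 × 2 = 2652.1 kN.
Bearing (6 mm plate, F_u = 450 MPa): end bolts L_c = 35 − 22/2 = 24, R_n = min(1.2×24×6×450, 2.4×20×6×450) = 77.76 kN/bolt; interior L_c = 78 − 22 = 56, R_n = 129.6 kN/bolt. φR_n = 0.75 × (3×77.76 + 9×129.6) = 1049.8 kN.
Tension yield (gross): A_g = 287×6 = 1722 mm². φR_n = 0.90 × 345 × 1722 = 534.7 kN.
Governing: min(2652.1, 1049.8, 534.7) = 534.7 kN → gross-section yield.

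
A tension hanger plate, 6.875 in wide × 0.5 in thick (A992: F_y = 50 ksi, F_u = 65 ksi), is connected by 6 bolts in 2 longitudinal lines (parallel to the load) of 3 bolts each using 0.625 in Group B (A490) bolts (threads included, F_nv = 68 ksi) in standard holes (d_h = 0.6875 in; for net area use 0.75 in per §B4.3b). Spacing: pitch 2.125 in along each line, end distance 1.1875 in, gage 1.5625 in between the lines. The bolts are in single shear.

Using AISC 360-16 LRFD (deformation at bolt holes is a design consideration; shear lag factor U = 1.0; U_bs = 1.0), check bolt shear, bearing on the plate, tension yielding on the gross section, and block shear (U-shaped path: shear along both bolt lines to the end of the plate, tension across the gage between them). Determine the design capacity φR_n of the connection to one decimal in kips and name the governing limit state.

93.9 kips (bolt shear governs)

Bolt shear: A_b = π(0.625)²/4 = 0.3068 in². φR_n = 0.75 × 68 × 0.3068 × 6 × 1 = 93.9 kips.
Bearing (0.5 in plate, F_u = 65 ksi): end bolts L_c = 1.1875 − 0.6875/2 = 0.84375, R_n = min(1.2×0.84375×0.5×65, 2.4×0.625×0.5×65) = 32.906 kips/bolt; interior L_c = 2.125 − 0.6875 = 1.4375, R_n = 48.75 kips/bolt. φR_n = 0.75 × (2×32.906 + 4×48.75) = 195.6 kips.
Tension yield (gross): A_g = 6.875×0.5 = 3.4375 in². φR_n = 0.90 × 50 × 3.4375 = 154.7 kips.
Block shear: shear path 2×[1.1875+2×2.125] = 2×5.4375 in, A_gv = 5.4375, A_nv = 2×(5.4375 − 2.5×0.75)×0.5 = 3.5625 in²; tension across gage: (1.5625 − 1×0.75)×0.5 = 0.40625 in². R_n = min(0.6×65×3.5625, 0.6×50×5.4375) + 1.0×65×0.40625 = min(138.94, 163.13) + 26.406 = 165.35 kips. φR_n = 0.75 × 165.35 = 124.0 kips.
Governing: min(93.9, 195.6, 154.7, 124.0) = 93.9 kips → bolt shear.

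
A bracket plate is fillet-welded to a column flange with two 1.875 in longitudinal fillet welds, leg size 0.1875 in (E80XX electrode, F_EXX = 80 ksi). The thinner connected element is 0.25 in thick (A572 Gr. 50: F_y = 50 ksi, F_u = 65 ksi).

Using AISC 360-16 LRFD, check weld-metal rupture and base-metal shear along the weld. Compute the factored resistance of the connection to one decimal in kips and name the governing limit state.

Weld metal: throat = 0.707×0.1875 = 0.13256 in, L = 2×1.875 = 3.75 in. φR_n = 0.75 × 0.6 × 80 × 0.13256 × 3.75 = 17.9 kips.
Base metal shear (0.25 in plate): yield φR_n = 1.0×0.6×50×0.25×3.75 = 28.1 kips; rupture φR_n = 0.75×0.6×65×0.25×3.75 = 27.4 kips; take 27.4 kips (rupture).
Governing: min(17.9, 27.4) = 17.9 kips → weld metal.

17.9 kips (weld metal governs)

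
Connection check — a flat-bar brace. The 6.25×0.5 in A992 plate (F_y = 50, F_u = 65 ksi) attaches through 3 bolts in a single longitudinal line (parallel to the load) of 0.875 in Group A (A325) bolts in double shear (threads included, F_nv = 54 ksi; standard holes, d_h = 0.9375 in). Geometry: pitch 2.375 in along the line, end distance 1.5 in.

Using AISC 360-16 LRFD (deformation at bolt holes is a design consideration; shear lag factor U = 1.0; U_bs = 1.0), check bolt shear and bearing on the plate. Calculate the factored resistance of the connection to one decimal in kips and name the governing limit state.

114.3 kips (bearing governs)

Bolt shear: A_b = π(0.875)²/4 = 0.60132 in². φR_n = 0.75 × 54 × 0.60132 × 3 × 2 = 146.1 kips.
Bearing (0.5 in plate, F_u = 65 ksi): end bolts L_c = 1.5 − 0.9375/2 = 1.03125, R_n = min(1.2×1.03125×0.5×65, 2.4×0.875×0.5×65) = 40.219 kips/bolt; interior L_c = 2.375 − 0.9375 = 1.4375, R_n = 56.063 kips/bolt. φR_n = 0.75 × (1×40.219 + 2×56.063) = 114.3 kips.
Governing: min(146.1, 114.3) = 114.3 kips → bearing.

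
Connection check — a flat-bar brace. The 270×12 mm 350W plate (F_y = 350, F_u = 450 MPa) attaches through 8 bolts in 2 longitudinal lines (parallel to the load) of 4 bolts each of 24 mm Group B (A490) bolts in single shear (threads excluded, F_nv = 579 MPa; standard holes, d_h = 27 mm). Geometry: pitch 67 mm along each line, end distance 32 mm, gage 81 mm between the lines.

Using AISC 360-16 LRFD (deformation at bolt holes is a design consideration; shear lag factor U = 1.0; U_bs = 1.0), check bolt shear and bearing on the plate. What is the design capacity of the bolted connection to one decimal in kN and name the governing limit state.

1346.2 kN (bearing governs)

Bolt shear: A_b = π(24)²/4 = 452.39 mm². φR_n = 0.75 × 579 × 452.39 × 8 × 1 = 1571.6 kN.
Bearing (12 mm plate, F_u = 450 MPa): end bolts L_c = 32 − 27/2 = 18.5, R_n = min(1.2×18.5×12×450, 2.4×24×12×450) = 119.88 kN/bolt; interior L_c = 67 − 27 = 40, R_n = 259.2 kN/bolt. φR_n = 0.75 × (2×119.88 + 6×259.2) = 1346.2 kN.
Governing: min(1571.6, 1346.2) = 1346.2 kN → bearing.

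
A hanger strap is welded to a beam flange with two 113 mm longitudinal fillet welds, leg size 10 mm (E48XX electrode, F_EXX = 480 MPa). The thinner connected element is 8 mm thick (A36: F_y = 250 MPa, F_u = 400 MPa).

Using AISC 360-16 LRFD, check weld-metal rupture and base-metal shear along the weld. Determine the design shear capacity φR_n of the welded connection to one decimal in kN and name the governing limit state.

271.2 kN (base-metal shear governs)

Weld metal: throat = 0.707×10 = 7.07 mm, L = 2×113 = 226 mm. φR_n = 0.75 × 0.6 × 480 × 7.07 × 226 = 345.1 kN.
Base metal shear (8 mm plate): yield φR_n = 1.0×0.6×250×8×226 = 271.2 kN; rupture φR_n = 0.75×0.6×400×8×226 = 325.4 kN; take 271.2 kN (yield).
Governing: min(345.1, 271.2) = 271.2 kN → base-metal shear.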